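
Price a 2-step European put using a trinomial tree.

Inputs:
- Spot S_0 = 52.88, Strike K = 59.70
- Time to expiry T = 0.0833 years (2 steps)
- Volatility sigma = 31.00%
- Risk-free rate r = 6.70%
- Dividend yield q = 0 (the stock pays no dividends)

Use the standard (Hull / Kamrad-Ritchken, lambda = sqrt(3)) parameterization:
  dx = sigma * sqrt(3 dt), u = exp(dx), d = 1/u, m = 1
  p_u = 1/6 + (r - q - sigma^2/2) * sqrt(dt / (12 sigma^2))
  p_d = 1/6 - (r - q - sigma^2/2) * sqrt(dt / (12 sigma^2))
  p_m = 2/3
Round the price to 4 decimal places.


dt = T/N = 0.041650; dx = sigma*sqrt(3*dt) = 0.109580
u = exp(dx) = 1.115809; d = 1/u = 0.896211
p_u = 0.170268, p_m = 0.666667, p_d = 0.163065
Discount per step: exp(-r*dt) = 0.997213
Stock lattice S(k, j) with j the centered position index:
  k=0: S(0,+0) = 52.8800
  k=1: S(1,-1) = 47.3916; S(1,+0) = 52.8800; S(1,+1) = 59.0040
  k=2: S(2,-2) = 42.4729; S(2,-1) = 47.3916; S(2,+0) = 52.8800; S(2,+1) = 59.0040; S(2,+2) = 65.8372
Terminal payoffs V(N, j) = max(K - S_T, 0):
  V(2,-2) = 17.227112; V(2,-1) = 12.308373; V(2,+0) = 6.820000; V(2,+1) = 0.696024; V(2,+2) = 0.000000
Backward induction: V(k, j) = exp(-r*dt) * [p_u * V(k+1, j+1) + p_m * V(k+1, j) + p_d * V(k+1, j-1)]
  V(1,-1) = exp(-r*dt) * [p_u*6.820000 + p_m*12.308373 + p_d*17.227112] = 12.142024
  V(1,+0) = exp(-r*dt) * [p_u*0.696024 + p_m*6.820000 + p_d*12.308373] = 6.653653
  V(1,+1) = exp(-r*dt) * [p_u*0.000000 + p_m*0.696024 + p_d*6.820000] = 1.571730
  V(0,+0) = exp(-r*dt) * [p_u*1.571730 + p_m*6.653653 + p_d*12.142024] = 6.664703

Answer: Price = V(0,0) = 6.6647


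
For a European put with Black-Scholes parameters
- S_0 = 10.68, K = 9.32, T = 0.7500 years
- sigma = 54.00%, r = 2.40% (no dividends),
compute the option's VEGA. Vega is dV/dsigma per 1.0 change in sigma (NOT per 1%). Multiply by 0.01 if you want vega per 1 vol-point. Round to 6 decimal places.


Answer: Vega = 3.148047

Derivation:
d1 = 0.5635798341; d2 = 0.0959261161
phi(d1) = 0.3403605957; exp(-qT) = 1.0000000000; exp(-rT) = 0.9821610324
Vega = S * exp(-qT) * phi(d1) * sqrt(T) = 10.6800 * 1.0000000000 * 0.3403605957 * 0.8660254038 = 3.148047


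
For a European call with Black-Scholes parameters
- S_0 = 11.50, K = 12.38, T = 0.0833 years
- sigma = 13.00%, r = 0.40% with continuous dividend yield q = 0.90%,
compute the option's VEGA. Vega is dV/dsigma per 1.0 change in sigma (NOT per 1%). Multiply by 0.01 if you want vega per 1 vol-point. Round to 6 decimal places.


Answer: Vega = 0.194758

Derivation:
d1 = -1.9575515882; d2 = -1.9950718494
phi(d1) = 0.0587218938; exp(-qT) = 0.9992505810; exp(-rT) = 0.9996668555
Vega = S * exp(-qT) * phi(d1) * sqrt(T) = 11.5000 * 0.9992505810 * 0.0587218938 * 0.2886173938 = 0.194758


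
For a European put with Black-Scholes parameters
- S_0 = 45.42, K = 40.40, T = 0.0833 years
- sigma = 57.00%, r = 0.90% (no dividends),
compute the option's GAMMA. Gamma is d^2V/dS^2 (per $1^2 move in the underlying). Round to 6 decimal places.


d1 = 0.7987539209; d2 = 0.6342420064
phi(d1) = 0.2899802545; exp(-qT) = 1.0000000000; exp(-rT) = 0.9992505810
Gamma = exp(-qT) * phi(d1) / (S * sigma * sqrt(T)) = 1.0000000000 * 0.2899802545 / (45.4200 * 0.5700 * 0.2886173938) = 0.038808

Answer: Gamma = 0.038808


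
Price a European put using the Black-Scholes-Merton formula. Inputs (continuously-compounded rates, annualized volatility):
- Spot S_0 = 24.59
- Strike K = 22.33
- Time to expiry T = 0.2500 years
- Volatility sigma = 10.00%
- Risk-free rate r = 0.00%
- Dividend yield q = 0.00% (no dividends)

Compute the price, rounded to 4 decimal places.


d1 = (ln(S/K) + (r - q + 0.5*sigma^2) * T) / (sigma * sqrt(T)) = 1.95317581
d2 = d1 - sigma * sqrt(T) = 1.90317581
exp(-rT) = 1.00000000; exp(-qT) = 1.00000000
P = K * exp(-rT) * N(-d2) - S_0 * exp(-qT) * N(-d1)
N(-d1) = 0.02539938; N(-d2) = 0.02850880
P = 22.3300 * 1.00000000 * 0.02850880 - 24.5900 * 1.00000000 * 0.02539938 = 0.0120

Answer: Price = 0.0120


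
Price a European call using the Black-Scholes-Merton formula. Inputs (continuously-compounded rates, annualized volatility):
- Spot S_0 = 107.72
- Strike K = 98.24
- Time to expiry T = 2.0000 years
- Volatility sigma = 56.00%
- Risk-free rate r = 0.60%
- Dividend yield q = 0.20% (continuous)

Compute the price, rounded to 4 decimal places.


Answer: Price = 36.8078

Derivation:
d1 = (ln(S/K) + (r - q + 0.5*sigma^2) * T) / (sigma * sqrt(T)) = 0.52240267
d2 = d1 - sigma * sqrt(T) = -0.26955693
exp(-rT) = 0.98807171; exp(-qT) = 0.99600799
C = S_0 * exp(-qT) * N(d1) - K * exp(-rT) * N(d2)
N(d1) = 0.69930500; N(d2) = 0.39375057
C = 107.7200 * 0.99600799 * 0.69930500 - 98.2400 * 0.98807171 * 0.39375057 = 36.8078


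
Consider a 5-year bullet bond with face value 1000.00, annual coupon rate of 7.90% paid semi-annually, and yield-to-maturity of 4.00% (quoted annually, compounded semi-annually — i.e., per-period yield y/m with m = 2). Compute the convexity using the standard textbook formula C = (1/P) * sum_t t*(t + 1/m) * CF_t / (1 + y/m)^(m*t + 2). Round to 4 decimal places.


Answer: Convexity = 21.5024

Derivation:
Coupon per period c = face * coupon_rate / m = 39.500000
Periods per year m = 2; per-period yield y/m = 0.020000
Number of cashflows N = 10
Cashflows (t years, CF_t, discount factor 1/(1+y/m)^(m*t), PV):
  t = 0.5000: CF_t = 39.500000, DF = 0.980392, PV = 38.725490
  t = 1.0000: CF_t = 39.500000, DF = 0.961169, PV = 37.966167
  t = 1.5000: CF_t = 39.500000, DF = 0.942322, PV = 37.221732
  t = 2.0000: CF_t = 39.500000, DF = 0.923845, PV = 36.491894
  t = 2.5000: CF_t = 39.500000, DF = 0.905731, PV = 35.776367
  t = 3.0000: CF_t = 39.500000, DF = 0.887971, PV = 35.074870
  t = 3.5000: CF_t = 39.500000, DF = 0.870560, PV = 34.387127
  t = 4.0000: CF_t = 39.500000, DF = 0.853490, PV = 33.712870
  t = 4.5000: CF_t = 39.500000, DF = 0.836755, PV = 33.051833
  t = 5.0000: CF_t = 1039.500000, DF = 0.820348, PV = 852.752058
Price P = sum_t PV_t = 1175.160408
Convexity numerator sum_t t*(t + 1/m) * CF_t / (1+y/m)^(m*t + 2):
  t = 0.5000: term = 18.610866
  t = 1.0000: term = 54.737841
  t = 1.5000: term = 107.329101
  t = 2.0000: term = 175.374348
  t = 2.5000: term = 257.903453
  t = 3.0000: term = 353.985131
  t = 3.5000: term = 462.725662
  t = 4.0000: term = 583.267641
  t = 4.5000: term = 714.788776
  t = 5.0000: term = 22540.063040
Convexity = (1/P) * sum = 25268.785861 / 1175.160408 = 21.502414


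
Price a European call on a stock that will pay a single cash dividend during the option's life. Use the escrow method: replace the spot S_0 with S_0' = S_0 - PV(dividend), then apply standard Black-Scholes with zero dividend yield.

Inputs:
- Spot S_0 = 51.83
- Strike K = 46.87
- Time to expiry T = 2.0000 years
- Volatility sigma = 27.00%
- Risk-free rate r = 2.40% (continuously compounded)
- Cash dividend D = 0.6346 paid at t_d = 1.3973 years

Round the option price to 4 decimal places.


PV(D) = D * exp(-r * t_d) = 0.6346 * 0.96702087 = 0.61367145
S_0' = S_0 - PV(D) = 51.8300 - 0.61367145 = 51.21632855
d1 = (ln(S_0'/K) + (r + sigma^2/2)*T) / (sigma*sqrt(T)) = 0.54887353
d2 = d1 - sigma*sqrt(T) = 0.16703587
exp(-rT) = 0.95313379
N(d1) = 0.70845388; N(d2) = 0.56632909
C = S_0' * N(d1) - K * exp(-rT) * N(d2) = 51.21632855 * 0.70845388 - 46.8700 * 0.95313379 * 0.56632909 = 10.9846

Answer: Price = 10.9846


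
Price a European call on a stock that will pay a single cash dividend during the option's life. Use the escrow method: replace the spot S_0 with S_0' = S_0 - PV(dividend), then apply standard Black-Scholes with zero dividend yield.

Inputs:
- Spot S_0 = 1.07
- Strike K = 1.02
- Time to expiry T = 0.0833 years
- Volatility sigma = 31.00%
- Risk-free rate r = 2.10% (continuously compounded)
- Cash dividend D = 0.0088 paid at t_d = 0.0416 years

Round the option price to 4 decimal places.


Answer: Price = 0.0625

Derivation:
PV(D) = D * exp(-r * t_d) = 0.0088 * 0.99912678 = 0.00879232
S_0' = S_0 - PV(D) = 1.0700 - 0.00879232 = 1.06120768
d1 = (ln(S_0'/K) + (r + sigma^2/2)*T) / (sigma*sqrt(T)) = 0.50694218
d2 = d1 - sigma*sqrt(T) = 0.41747078
exp(-rT) = 0.99825223
N(d1) = 0.69390230; N(d2) = 0.66183295
C = S_0' * N(d1) - K * exp(-rT) * N(d2) = 1.06120768 * 0.69390230 - 1.0200 * 0.99825223 * 0.66183295 = 0.0625


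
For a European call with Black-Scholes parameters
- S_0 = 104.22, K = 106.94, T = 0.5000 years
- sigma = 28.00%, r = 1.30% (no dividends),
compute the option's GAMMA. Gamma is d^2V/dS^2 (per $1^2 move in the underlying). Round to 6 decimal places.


Answer: Gamma = 0.019334

Derivation:
d1 = 0.0016976622; d2 = -0.1962922366
phi(d1) = 0.3989417055; exp(-qT) = 1.0000000000; exp(-rT) = 0.9935210793
Gamma = exp(-qT) * phi(d1) / (S * sigma * sqrt(T)) = 1.0000000000 * 0.3989417055 / (104.2200 * 0.2800 * 0.7071067812) = 0.019334


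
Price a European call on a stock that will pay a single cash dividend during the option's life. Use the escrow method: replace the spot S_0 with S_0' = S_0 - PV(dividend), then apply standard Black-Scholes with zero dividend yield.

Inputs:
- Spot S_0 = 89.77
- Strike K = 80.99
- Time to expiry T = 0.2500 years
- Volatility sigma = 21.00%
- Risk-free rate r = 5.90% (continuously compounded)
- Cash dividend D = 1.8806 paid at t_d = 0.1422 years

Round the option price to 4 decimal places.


PV(D) = D * exp(-r * t_d) = 1.8806 * 0.99164530 = 1.86488814
S_0' = S_0 - PV(D) = 89.7700 - 1.86488814 = 87.90511186
d1 = (ln(S_0'/K) + (r + sigma^2/2)*T) / (sigma*sqrt(T)) = 0.97328351
d2 = d1 - sigma*sqrt(T) = 0.86828351
exp(-rT) = 0.98535825
N(d1) = 0.83479379; N(d2) = 0.80738043
C = S_0' * N(d1) - K * exp(-rT) * N(d2) = 87.90511186 * 0.83479379 - 80.9900 * 0.98535825 * 0.80738043 = 8.9503

Answer: Price = 8.9503


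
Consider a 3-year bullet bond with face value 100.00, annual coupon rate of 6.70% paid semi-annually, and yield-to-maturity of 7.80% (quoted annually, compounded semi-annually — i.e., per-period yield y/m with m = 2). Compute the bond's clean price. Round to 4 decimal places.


Answer: Price = 97.1074

Derivation:
Coupon per period c = face * coupon_rate / m = 3.350000
Periods per year m = 2; per-period yield y/m = 0.039000
Number of cashflows N = 6
Cashflows (t years, CF_t, discount factor 1/(1+y/m)^(m*t), PV):
  t = 0.5000: CF_t = 3.350000, DF = 0.962464, PV = 3.224254
  t = 1.0000: CF_t = 3.350000, DF = 0.926337, PV = 3.103228
  t = 1.5000: CF_t = 3.350000, DF = 0.891566, PV = 2.986745
  t = 2.0000: CF_t = 3.350000, DF = 0.858100, PV = 2.874634
  t = 2.5000: CF_t = 3.350000, DF = 0.825890, PV = 2.766732
  t = 3.0000: CF_t = 103.350000, DF = 0.794889, PV = 82.151821
Price P = sum_t PV_t = 97.107415


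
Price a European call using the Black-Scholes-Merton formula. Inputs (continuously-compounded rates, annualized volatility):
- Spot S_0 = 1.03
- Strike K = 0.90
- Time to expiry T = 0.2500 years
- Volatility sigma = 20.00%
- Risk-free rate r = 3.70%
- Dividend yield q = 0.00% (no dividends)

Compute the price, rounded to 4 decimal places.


Answer: Price = 0.1415

Derivation:
d1 = (ln(S/K) + (r - q + 0.5*sigma^2) * T) / (sigma * sqrt(T)) = 1.49169318
d2 = d1 - sigma * sqrt(T) = 1.39169318
exp(-rT) = 0.99079265; exp(-qT) = 1.00000000
C = S_0 * exp(-qT) * N(d1) - K * exp(-rT) * N(d2)
N(d1) = 0.93211020; N(d2) = 0.91799234
C = 1.0300 * 1.00000000 * 0.93211020 - 0.9000 * 0.99079265 * 0.91799234 = 0.1415


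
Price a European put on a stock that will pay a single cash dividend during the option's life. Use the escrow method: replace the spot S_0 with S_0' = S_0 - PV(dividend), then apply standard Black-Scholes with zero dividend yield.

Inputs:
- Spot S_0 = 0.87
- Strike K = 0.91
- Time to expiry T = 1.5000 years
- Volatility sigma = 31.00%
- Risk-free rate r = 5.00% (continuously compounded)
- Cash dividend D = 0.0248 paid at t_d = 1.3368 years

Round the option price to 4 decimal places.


PV(D) = D * exp(-r * t_d) = 0.0248 * 0.93534484 = 0.02319655
S_0' = S_0 - PV(D) = 0.8700 - 0.02319655 = 0.84680345
d1 = (ln(S_0'/K) + (r + sigma^2/2)*T) / (sigma*sqrt(T)) = 0.19780028
d2 = d1 - sigma*sqrt(T) = -0.18187063
exp(-rT) = 0.92774349
N(-d1) = 0.42160066; N(-d2) = 0.57215787
P = K * exp(-rT) * N(-d2) - S_0' * N(-d1) = 0.9100 * 0.92774349 * 0.57215787 - 0.84680345 * 0.42160066 = 0.1260

Answer: Price = 0.1260


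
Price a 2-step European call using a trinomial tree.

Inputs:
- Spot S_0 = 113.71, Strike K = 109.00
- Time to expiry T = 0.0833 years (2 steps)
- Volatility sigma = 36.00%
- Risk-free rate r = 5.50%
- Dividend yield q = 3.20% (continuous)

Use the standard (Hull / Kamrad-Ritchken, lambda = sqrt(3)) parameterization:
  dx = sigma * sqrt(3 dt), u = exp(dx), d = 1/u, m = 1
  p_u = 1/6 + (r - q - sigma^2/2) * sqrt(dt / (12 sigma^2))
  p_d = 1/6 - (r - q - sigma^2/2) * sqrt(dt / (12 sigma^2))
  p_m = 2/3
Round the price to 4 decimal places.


Answer: Price = V(0,0) = 7.5740

Derivation:
dt = T/N = 0.041650; dx = sigma*sqrt(3*dt) = 0.127254
u = exp(dx) = 1.135705; d = 1/u = 0.880510
p_u = 0.159826, p_m = 0.666667, p_d = 0.173507
Discount per step: exp(-r*dt) = 0.997712
Stock lattice S(k, j) with j the centered position index:
  k=0: S(0,+0) = 113.7100
  k=1: S(1,-1) = 100.1228; S(1,+0) = 113.7100; S(1,+1) = 129.1410
  k=2: S(2,-2) = 88.1592; S(2,-1) = 100.1228; S(2,+0) = 113.7100; S(2,+1) = 129.1410; S(2,+2) = 146.6661
Terminal payoffs V(N, j) = max(S_T - K, 0):
  V(2,-2) = 0.000000; V(2,-1) = 0.000000; V(2,+0) = 4.710000; V(2,+1) = 20.141036; V(2,+2) = 37.666144
Backward induction: V(k, j) = exp(-r*dt) * [p_u * V(k+1, j+1) + p_m * V(k+1, j) + p_d * V(k+1, j-1)]
  V(1,-1) = exp(-r*dt) * [p_u*4.710000 + p_m*0.000000 + p_d*0.000000] = 0.751059
  V(1,+0) = exp(-r*dt) * [p_u*20.141036 + p_m*4.710000 + p_d*0.000000] = 6.344513
  V(1,+1) = exp(-r*dt) * [p_u*37.666144 + p_m*20.141036 + p_d*4.710000] = 20.218242
  V(0,+0) = exp(-r*dt) * [p_u*20.218242 + p_m*6.344513 + p_d*0.751059] = 7.574023


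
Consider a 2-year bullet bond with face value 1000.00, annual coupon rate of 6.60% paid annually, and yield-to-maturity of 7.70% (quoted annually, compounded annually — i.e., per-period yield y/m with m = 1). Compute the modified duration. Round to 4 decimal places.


Answer: Modified duration = 1.7990

Derivation:
Coupon per period c = face * coupon_rate / m = 66.000000
Periods per year m = 1; per-period yield y/m = 0.077000
Number of cashflows N = 2
Cashflows (t years, CF_t, discount factor 1/(1+y/m)^(m*t), PV):
  t = 1.0000: CF_t = 66.000000, DF = 0.928505, PV = 61.281337
  t = 2.0000: CF_t = 1066.000000, DF = 0.862122, PV = 919.021768
Price P = sum_t PV_t = 980.303105
First compute Macaulay numerator sum_t t * PV_t:
  t * PV_t at t = 1.0000: 61.281337
  t * PV_t at t = 2.0000: 1838.043535
Macaulay duration D = 1899.324872 / 980.303105 = 1.937487
Modified duration = D / (1 + y/m) = 1.937487 / (1 + 0.077000) = 1.798967


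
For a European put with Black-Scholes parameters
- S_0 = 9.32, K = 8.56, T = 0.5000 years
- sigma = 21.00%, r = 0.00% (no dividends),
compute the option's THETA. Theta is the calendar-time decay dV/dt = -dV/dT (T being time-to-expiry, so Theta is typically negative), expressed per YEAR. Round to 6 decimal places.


d1 = 0.6470864703; d2 = 0.4985940462
phi(d1) = 0.3235832090; exp(-qT) = 1.0000000000; exp(-rT) = 1.0000000000
Theta = -S*exp(-qT)*phi(d1)*sigma/(2*sqrt(T)) + r*K*exp(-rT)*N(-d2) - q*S*exp(-qT)*N(-d1)
N(-d1) = 0.2587879906; N(-d2) = 0.3090327002; sqrt(T) = 0.7071067812
Term 1 = -9.3200 * 1.0000000000 * 0.3235832090 * 0.2100 / (2 * 0.7071067812) = -0.4478227854
Term 2 = 0.0000 * 8.5600 * 1.0000000000 * 0.3090327002 = 0.0000000000
Term 3 = 0 (no dividend yield, q = 0)
Theta = -0.4478227854 + (0.0000000000) + (0.0000000000) = -0.447823

Answer: Theta = -0.447823


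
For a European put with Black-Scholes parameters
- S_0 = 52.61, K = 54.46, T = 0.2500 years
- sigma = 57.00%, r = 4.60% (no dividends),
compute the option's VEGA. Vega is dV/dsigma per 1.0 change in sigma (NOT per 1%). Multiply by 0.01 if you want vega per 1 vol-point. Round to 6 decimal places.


d1 = 0.0615867667; d2 = -0.2234132333
phi(d1) = 0.3981864173; exp(-qT) = 1.0000000000; exp(-rT) = 0.9885658722
Vega = S * exp(-qT) * phi(d1) * sqrt(T) = 52.6100 * 1.0000000000 * 0.3981864173 * 0.5000000000 = 10.474294

Answer: Vega = 10.474294


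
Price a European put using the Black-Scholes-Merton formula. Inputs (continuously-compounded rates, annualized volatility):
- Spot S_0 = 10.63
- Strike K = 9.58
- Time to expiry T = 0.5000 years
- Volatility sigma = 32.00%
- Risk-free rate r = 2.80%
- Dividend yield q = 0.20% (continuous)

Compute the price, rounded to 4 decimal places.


d1 = (ln(S/K) + (r - q + 0.5*sigma^2) * T) / (sigma * sqrt(T)) = 0.63022041
d2 = d1 - sigma * sqrt(T) = 0.40394624
exp(-rT) = 0.98609754; exp(-qT) = 0.99900050
P = K * exp(-rT) * N(-d2) - S_0 * exp(-qT) * N(-d1)
N(-d1) = 0.26427519; N(-d2) = 0.34312613
P = 9.5800 * 0.98609754 * 0.34312613 - 10.6300 * 0.99900050 * 0.26427519 = 0.4350

Answer: Price = 0.4350


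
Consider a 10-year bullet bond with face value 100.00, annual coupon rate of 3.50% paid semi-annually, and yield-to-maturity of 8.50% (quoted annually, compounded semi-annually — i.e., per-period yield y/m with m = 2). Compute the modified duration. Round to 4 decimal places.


Answer: Modified duration = 7.7759

Derivation:
Coupon per period c = face * coupon_rate / m = 1.750000
Periods per year m = 2; per-period yield y/m = 0.042500
Number of cashflows N = 20
Cashflows (t years, CF_t, discount factor 1/(1+y/m)^(m*t), PV):
  t = 0.5000: CF_t = 1.750000, DF = 0.959233, PV = 1.678657
  t = 1.0000: CF_t = 1.750000, DF = 0.920127, PV = 1.610223
  t = 1.5000: CF_t = 1.750000, DF = 0.882616, PV = 1.544578
  t = 2.0000: CF_t = 1.750000, DF = 0.846634, PV = 1.481610
  t = 2.5000: CF_t = 1.750000, DF = 0.812119, PV = 1.421208
  t = 3.0000: CF_t = 1.750000, DF = 0.779011, PV = 1.363269
  t = 3.5000: CF_t = 1.750000, DF = 0.747253, PV = 1.307692
  t = 4.0000: CF_t = 1.750000, DF = 0.716789, PV = 1.254381
  t = 4.5000: CF_t = 1.750000, DF = 0.687568, PV = 1.203243
  t = 5.0000: CF_t = 1.750000, DF = 0.659537, PV = 1.154190
  t = 5.5000: CF_t = 1.750000, DF = 0.632650, PV = 1.107137
  t = 6.0000: CF_t = 1.750000, DF = 0.606858, PV = 1.062002
  t = 6.5000: CF_t = 1.750000, DF = 0.582118, PV = 1.018707
  t = 7.0000: CF_t = 1.750000, DF = 0.558387, PV = 0.977177
  t = 7.5000: CF_t = 1.750000, DF = 0.535623, PV = 0.937340
  t = 8.0000: CF_t = 1.750000, DF = 0.513787, PV = 0.899127
  t = 8.5000: CF_t = 1.750000, DF = 0.492841, PV = 0.862472
  t = 9.0000: CF_t = 1.750000, DF = 0.472749, PV = 0.827311
  t = 9.5000: CF_t = 1.750000, DF = 0.453477, PV = 0.793584
  t = 10.0000: CF_t = 101.750000, DF = 0.434989, PV = 44.260177
Price P = sum_t PV_t = 66.764085
First compute Macaulay numerator sum_t t * PV_t:
  t * PV_t at t = 0.5000: 0.839329
  t * PV_t at t = 1.0000: 1.610223
  t * PV_t at t = 1.5000: 2.316867
  t * PV_t at t = 2.0000: 2.963219
  t * PV_t at t = 2.5000: 3.553021
  t * PV_t at t = 3.0000: 4.089808
  t * PV_t at t = 3.5000: 4.576923
  t * PV_t at t = 4.0000: 5.017525
  t * PV_t at t = 4.5000: 5.414595
  t * PV_t at t = 5.0000: 5.770951
  t * PV_t at t = 5.5000: 6.089253
  t * PV_t at t = 6.0000: 6.372011
  t * PV_t at t = 6.5000: 6.621594
  t * PV_t at t = 7.0000: 6.840238
  t * PV_t at t = 7.5000: 7.030049
  t * PV_t at t = 8.0000: 7.193016
  t * PV_t at t = 8.5000: 7.331011
  t * PV_t at t = 9.0000: 7.445801
  t * PV_t at t = 9.5000: 7.539047
  t * PV_t at t = 10.0000: 442.601769
Macaulay duration D = 541.216250 / 66.764085 = 8.106398
Modified duration = D / (1 + y/m) = 8.106398 / (1 + 0.042500) = 7.775921


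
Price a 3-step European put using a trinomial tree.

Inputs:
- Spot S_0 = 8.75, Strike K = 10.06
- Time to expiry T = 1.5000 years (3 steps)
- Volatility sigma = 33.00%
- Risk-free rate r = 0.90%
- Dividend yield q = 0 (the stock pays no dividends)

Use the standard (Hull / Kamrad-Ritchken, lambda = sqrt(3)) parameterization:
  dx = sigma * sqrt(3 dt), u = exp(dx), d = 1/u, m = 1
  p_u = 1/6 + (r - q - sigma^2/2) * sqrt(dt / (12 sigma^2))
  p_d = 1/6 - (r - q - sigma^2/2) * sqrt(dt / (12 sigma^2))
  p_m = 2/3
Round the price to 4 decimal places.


Answer: Price = V(0,0) = 2.1847

Derivation:
dt = T/N = 0.500000; dx = sigma*sqrt(3*dt) = 0.404166
u = exp(dx) = 1.498052; d = 1/u = 0.667533
p_u = 0.138553, p_m = 0.666667, p_d = 0.194780
Discount per step: exp(-r*dt) = 0.995510
Stock lattice S(k, j) with j the centered position index:
  k=0: S(0,+0) = 8.7500
  k=1: S(1,-1) = 5.8409; S(1,+0) = 8.7500; S(1,+1) = 13.1080
  k=2: S(2,-2) = 3.8990; S(2,-1) = 5.8409; S(2,+0) = 8.7500; S(2,+1) = 13.1080; S(2,+2) = 19.6364
  k=3: S(3,-3) = 2.6027; S(3,-2) = 3.8990; S(3,-1) = 5.8409; S(3,+0) = 8.7500; S(3,+1) = 13.1080; S(3,+2) = 19.6364; S(3,+3) = 29.4164
Terminal payoffs V(N, j) = max(K - S_T, 0):
  V(3,-3) = 7.457282; V(3,-2) = 6.160992; V(3,-1) = 4.219082; V(3,+0) = 1.310000; V(3,+1) = 0.000000; V(3,+2) = 0.000000; V(3,+3) = 0.000000
Backward induction: V(k, j) = exp(-r*dt) * [p_u * V(k+1, j+1) + p_m * V(k+1, j) + p_d * V(k+1, j-1)]
  V(2,-2) = exp(-r*dt) * [p_u*4.219082 + p_m*6.160992 + p_d*7.457282] = 6.116838
  V(2,-1) = exp(-r*dt) * [p_u*1.310000 + p_m*4.219082 + p_d*6.160992] = 4.175433
  V(2,+0) = exp(-r*dt) * [p_u*0.000000 + p_m*1.310000 + p_d*4.219082] = 1.687516
  V(2,+1) = exp(-r*dt) * [p_u*0.000000 + p_m*0.000000 + p_d*1.310000] = 0.254016
  V(2,+2) = exp(-r*dt) * [p_u*0.000000 + p_m*0.000000 + p_d*0.000000] = 0.000000
  V(1,-1) = exp(-r*dt) * [p_u*1.687516 + p_m*4.175433 + p_d*6.116838] = 4.189974
  V(1,+0) = exp(-r*dt) * [p_u*0.254016 + p_m*1.687516 + p_d*4.175433] = 1.964636
  V(1,+1) = exp(-r*dt) * [p_u*0.000000 + p_m*0.254016 + p_d*1.687516] = 0.495803
  V(0,+0) = exp(-r*dt) * [p_u*0.495803 + p_m*1.964636 + p_d*4.189974] = 2.184723


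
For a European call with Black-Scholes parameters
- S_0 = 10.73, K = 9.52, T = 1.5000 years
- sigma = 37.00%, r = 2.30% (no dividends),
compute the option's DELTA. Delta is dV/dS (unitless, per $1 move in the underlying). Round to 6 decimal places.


d1 = 0.5667450793; d2 = 0.1135894769
phi(d1) = 0.3397522764; exp(-qT) = 1.0000000000; exp(-rT) = 0.9660883397
N(d1) = 0.7145563056
Delta = exp(-qT) * N(d1) = 1.0000000000 * 0.7145563056 = 0.714556

Answer: Delta = 0.714556


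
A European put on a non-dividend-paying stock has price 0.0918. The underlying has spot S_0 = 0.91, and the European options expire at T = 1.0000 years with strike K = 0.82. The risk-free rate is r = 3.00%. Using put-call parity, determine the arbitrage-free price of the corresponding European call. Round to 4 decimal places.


Answer: Call price = 0.2060

Derivation:
Put-call parity: C - P = S_0 * exp(-qT) - K * exp(-rT).
S_0 * exp(-qT) = 0.9100 * 1.00000000 = 0.91000000
K * exp(-rT) = 0.8200 * 0.97044553 = 0.79576534
C = P + S*exp(-qT) - K*exp(-rT)
C = 0.0918 + 0.91000000 - 0.79576534 = 0.2060


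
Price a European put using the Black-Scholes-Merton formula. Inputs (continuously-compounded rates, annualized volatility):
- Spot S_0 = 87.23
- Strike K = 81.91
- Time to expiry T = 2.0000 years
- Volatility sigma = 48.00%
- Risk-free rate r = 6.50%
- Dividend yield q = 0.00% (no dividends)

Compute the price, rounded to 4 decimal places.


d1 = (ln(S/K) + (r - q + 0.5*sigma^2) * T) / (sigma * sqrt(T)) = 0.62361990
d2 = d1 - sigma * sqrt(T) = -0.05520261
exp(-rT) = 0.87809543; exp(-qT) = 1.00000000
P = K * exp(-rT) * N(-d2) - S_0 * exp(-qT) * N(-d1)
N(-d1) = 0.26643862; N(-d2) = 0.52201148
P = 81.9100 * 0.87809543 * 0.52201148 - 87.2300 * 1.00000000 * 0.26643862 = 14.3041

Answer: Price = 14.3041


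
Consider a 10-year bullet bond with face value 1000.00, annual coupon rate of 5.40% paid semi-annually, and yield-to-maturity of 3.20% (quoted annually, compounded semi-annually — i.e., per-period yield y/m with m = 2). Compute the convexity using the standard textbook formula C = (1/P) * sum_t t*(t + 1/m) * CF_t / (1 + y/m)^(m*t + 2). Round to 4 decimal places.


Answer: Convexity = 75.7317

Derivation:
Coupon per period c = face * coupon_rate / m = 27.000000
Periods per year m = 2; per-period yield y/m = 0.016000
Number of cashflows N = 20
Cashflows (t years, CF_t, discount factor 1/(1+y/m)^(m*t), PV):
  t = 0.5000: CF_t = 27.000000, DF = 0.984252, PV = 26.574803
  t = 1.0000: CF_t = 27.000000, DF = 0.968752, PV = 26.156302
  t = 1.5000: CF_t = 27.000000, DF = 0.953496, PV = 25.744392
  t = 2.0000: CF_t = 27.000000, DF = 0.938480, PV = 25.338969
  t = 2.5000: CF_t = 27.000000, DF = 0.923701, PV = 24.939930
  t = 3.0000: CF_t = 27.000000, DF = 0.909155, PV = 24.547175
  t = 3.5000: CF_t = 27.000000, DF = 0.894837, PV = 24.160605
  t = 4.0000: CF_t = 27.000000, DF = 0.880745, PV = 23.780123
  t = 4.5000: CF_t = 27.000000, DF = 0.866875, PV = 23.405633
  t = 5.0000: CF_t = 27.000000, DF = 0.853224, PV = 23.037040
  t = 5.5000: CF_t = 27.000000, DF = 0.839787, PV = 22.674252
  t = 6.0000: CF_t = 27.000000, DF = 0.826562, PV = 22.317178
  t = 6.5000: CF_t = 27.000000, DF = 0.813545, PV = 21.965726
  t = 7.0000: CF_t = 27.000000, DF = 0.800734, PV = 21.619809
  t = 7.5000: CF_t = 27.000000, DF = 0.788124, PV = 21.279340
  t = 8.0000: CF_t = 27.000000, DF = 0.775712, PV = 20.944232
  t = 8.5000: CF_t = 27.000000, DF = 0.763496, PV = 20.614401
  t = 9.0000: CF_t = 27.000000, DF = 0.751473, PV = 20.289765
  t = 9.5000: CF_t = 27.000000, DF = 0.739639, PV = 19.970241
  t = 10.0000: CF_t = 1027.000000, DF = 0.727991, PV = 747.646466
Price P = sum_t PV_t = 1187.006383
Convexity numerator sum_t t*(t + 1/m) * CF_t / (1+y/m)^(m*t + 2):
  t = 0.5000: term = 12.872196
  t = 1.0000: term = 38.008453
  t = 1.5000: term = 74.819789
  t = 2.0000: term = 122.735874
  t = 2.5000: term = 181.204539
  t = 3.0000: term = 249.691294
  t = 3.5000: term = 327.678863
  t = 4.0000: term = 414.666728
  t = 4.5000: term = 510.170679
  t = 5.0000: term = 613.722383
  t = 5.5000: term = 724.868956
  t = 6.0000: term = 843.172551
  t = 6.5000: term = 968.209950
  t = 7.0000: term = 1099.572173
  t = 7.5000: term = 1236.864086
  t = 8.0000: term = 1379.704033
  t = 8.5000: term = 1527.723462
  t = 9.0000: term = 1680.566569
  t = 9.5000: term = 1837.889948
  t = 10.0000: term = 76049.816032
Convexity = (1/P) * sum = 89893.958558 / 1187.006383 = 75.731656


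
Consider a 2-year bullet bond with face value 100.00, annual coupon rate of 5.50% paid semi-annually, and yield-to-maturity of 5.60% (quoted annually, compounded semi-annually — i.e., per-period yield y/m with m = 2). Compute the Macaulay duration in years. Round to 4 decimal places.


Answer: Macaulay duration = 1.9210 years

Derivation:
Coupon per period c = face * coupon_rate / m = 2.750000
Periods per year m = 2; per-period yield y/m = 0.028000
Number of cashflows N = 4
Cashflows (t years, CF_t, discount factor 1/(1+y/m)^(m*t), PV):
  t = 0.5000: CF_t = 2.750000, DF = 0.972763, PV = 2.675097
  t = 1.0000: CF_t = 2.750000, DF = 0.946267, PV = 2.602235
  t = 1.5000: CF_t = 2.750000, DF = 0.920493, PV = 2.531357
  t = 2.0000: CF_t = 102.750000, DF = 0.895422, PV = 92.004564
Price P = sum_t PV_t = 99.813253
Macaulay numerator sum_t t * PV_t:
  t * PV_t at t = 0.5000: 1.337549
  t * PV_t at t = 1.0000: 2.602235
  t * PV_t at t = 1.5000: 3.797035
  t * PV_t at t = 2.0000: 184.009128
Macaulay duration D = (sum_t t * PV_t) / P = 191.745947 / 99.813253 = 1.921047


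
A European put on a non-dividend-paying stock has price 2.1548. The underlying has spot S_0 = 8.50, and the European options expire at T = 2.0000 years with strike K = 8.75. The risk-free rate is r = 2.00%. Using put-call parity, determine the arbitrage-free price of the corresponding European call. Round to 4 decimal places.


Put-call parity: C - P = S_0 * exp(-qT) - K * exp(-rT).
S_0 * exp(-qT) = 8.5000 * 1.00000000 = 8.50000000
K * exp(-rT) = 8.7500 * 0.96078944 = 8.40690759
C = P + S*exp(-qT) - K*exp(-rT)
C = 2.1548 + 8.50000000 - 8.40690759 = 2.2479

Answer: Call price = 2.2479


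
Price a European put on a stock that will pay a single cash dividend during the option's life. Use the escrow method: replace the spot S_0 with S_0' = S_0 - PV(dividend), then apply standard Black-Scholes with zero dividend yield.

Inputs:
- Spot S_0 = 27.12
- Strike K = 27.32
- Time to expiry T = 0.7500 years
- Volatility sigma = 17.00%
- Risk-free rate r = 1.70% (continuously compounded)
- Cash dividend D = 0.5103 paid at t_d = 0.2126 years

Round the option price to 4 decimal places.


PV(D) = D * exp(-r * t_d) = 0.5103 * 0.99639232 = 0.50845900
S_0' = S_0 - PV(D) = 27.1200 - 0.50845900 = 26.61154100
d1 = (ln(S_0'/K) + (r + sigma^2/2)*T) / (sigma*sqrt(T)) = -0.01824794
d2 = d1 - sigma*sqrt(T) = -0.16547226
exp(-rT) = 0.98733094
N(-d1) = 0.50727947; N(-d2) = 0.56571386
P = K * exp(-rT) * N(-d2) - S_0' * N(-d1) = 27.3200 * 0.98733094 * 0.56571386 - 26.61154100 * 0.50727947 = 1.7600

Answer: Price = 1.7600


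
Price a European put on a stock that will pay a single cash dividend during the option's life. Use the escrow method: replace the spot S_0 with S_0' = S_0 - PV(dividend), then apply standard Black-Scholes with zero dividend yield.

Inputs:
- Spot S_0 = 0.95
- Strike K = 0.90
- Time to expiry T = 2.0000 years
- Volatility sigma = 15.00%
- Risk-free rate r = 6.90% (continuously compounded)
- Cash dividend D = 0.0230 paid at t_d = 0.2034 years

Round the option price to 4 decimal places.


PV(D) = D * exp(-r * t_d) = 0.0230 * 0.98606343 = 0.02267946
S_0' = S_0 - PV(D) = 0.9500 - 0.02267946 = 0.92732054
d1 = (ln(S_0'/K) + (r + sigma^2/2)*T) / (sigma*sqrt(T)) = 0.89757554
d2 = d1 - sigma*sqrt(T) = 0.68544351
exp(-rT) = 0.87109869
N(-d1) = 0.18470594; N(-d2) = 0.24653205
P = K * exp(-rT) * N(-d2) - S_0' * N(-d1) = 0.9000 * 0.87109869 * 0.24653205 - 0.92732054 * 0.18470594 = 0.0220

Answer: Price = 0.0220


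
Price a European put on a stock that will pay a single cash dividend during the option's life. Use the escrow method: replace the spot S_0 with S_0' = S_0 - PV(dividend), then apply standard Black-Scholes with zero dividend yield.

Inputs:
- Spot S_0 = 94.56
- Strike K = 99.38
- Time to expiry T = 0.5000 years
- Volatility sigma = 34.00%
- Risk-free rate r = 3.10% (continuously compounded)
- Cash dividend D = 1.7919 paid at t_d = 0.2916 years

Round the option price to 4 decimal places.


PV(D) = D * exp(-r * t_d) = 1.7919 * 0.99100113 = 1.77577493
S_0' = S_0 - PV(D) = 94.5600 - 1.77577493 = 92.78422507
d1 = (ln(S_0'/K) + (r + sigma^2/2)*T) / (sigma*sqrt(T)) = -0.10096757
d2 = d1 - sigma*sqrt(T) = -0.34138387
exp(-rT) = 0.98461951
N(-d1) = 0.54021190; N(-d2) = 0.63359269
P = K * exp(-rT) * N(-d2) - S_0' * N(-d1) = 99.3800 * 0.98461951 * 0.63359269 - 92.78422507 * 0.54021190 = 11.8748

Answer: Price = 11.8748


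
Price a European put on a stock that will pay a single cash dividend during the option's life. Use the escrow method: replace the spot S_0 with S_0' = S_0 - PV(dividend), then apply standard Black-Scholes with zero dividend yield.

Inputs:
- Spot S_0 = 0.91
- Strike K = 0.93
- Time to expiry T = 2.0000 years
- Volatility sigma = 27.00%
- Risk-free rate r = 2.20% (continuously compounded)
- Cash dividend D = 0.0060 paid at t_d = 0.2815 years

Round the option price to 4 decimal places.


PV(D) = D * exp(-r * t_d) = 0.0060 * 0.99382614 = 0.00596296
S_0' = S_0 - PV(D) = 0.9100 - 0.00596296 = 0.90403704
d1 = (ln(S_0'/K) + (r + sigma^2/2)*T) / (sigma*sqrt(T)) = 0.23199846
d2 = d1 - sigma*sqrt(T) = -0.14983920
exp(-rT) = 0.95695396
N(-d1) = 0.40826960; N(-d2) = 0.55955426
P = K * exp(-rT) * N(-d2) - S_0' * N(-d1) = 0.9300 * 0.95695396 * 0.55955426 - 0.90403704 * 0.40826960 = 0.1289

Answer: Price = 0.1289


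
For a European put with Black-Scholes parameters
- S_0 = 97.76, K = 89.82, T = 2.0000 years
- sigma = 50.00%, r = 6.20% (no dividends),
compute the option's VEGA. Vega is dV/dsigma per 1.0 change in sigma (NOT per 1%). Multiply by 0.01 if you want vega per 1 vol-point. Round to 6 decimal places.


Answer: Vega = 44.689460

Derivation:
d1 = 0.6487108312; d2 = -0.0583959500
phi(d1) = 0.3232428423; exp(-qT) = 1.0000000000; exp(-rT) = 0.8833798409
Vega = S * exp(-qT) * phi(d1) * sqrt(T) = 97.7600 * 1.0000000000 * 0.3232428423 * 1.4142135624 = 44.689460


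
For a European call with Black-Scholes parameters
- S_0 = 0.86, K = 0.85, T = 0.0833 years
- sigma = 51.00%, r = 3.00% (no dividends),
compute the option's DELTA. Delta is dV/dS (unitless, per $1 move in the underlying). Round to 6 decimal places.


d1 = 0.1700344898; d2 = 0.0228396190
phi(d1) = 0.3932167089; exp(-qT) = 1.0000000000; exp(-rT) = 0.9975041199
N(d1) = 0.5675084937
Delta = exp(-qT) * N(d1) = 1.0000000000 * 0.5675084937 = 0.567508

Answer: Delta = 0.567508


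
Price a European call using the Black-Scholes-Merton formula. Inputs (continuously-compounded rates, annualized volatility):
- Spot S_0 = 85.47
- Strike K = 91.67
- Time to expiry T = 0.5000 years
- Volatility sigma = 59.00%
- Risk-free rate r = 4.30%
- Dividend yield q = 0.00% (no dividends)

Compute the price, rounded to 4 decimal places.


d1 = (ln(S/K) + (r - q + 0.5*sigma^2) * T) / (sigma * sqrt(T)) = 0.09227208
d2 = d1 - sigma * sqrt(T) = -0.32492092
exp(-rT) = 0.97872948; exp(-qT) = 1.00000000
C = S_0 * exp(-qT) * N(d1) - K * exp(-rT) * N(d2)
N(d1) = 0.53675906; N(d2) = 0.37262046
C = 85.4700 * 1.00000000 * 0.53675906 - 91.6700 * 0.97872948 * 0.37262046 = 12.4452

Answer: Price = 12.4452


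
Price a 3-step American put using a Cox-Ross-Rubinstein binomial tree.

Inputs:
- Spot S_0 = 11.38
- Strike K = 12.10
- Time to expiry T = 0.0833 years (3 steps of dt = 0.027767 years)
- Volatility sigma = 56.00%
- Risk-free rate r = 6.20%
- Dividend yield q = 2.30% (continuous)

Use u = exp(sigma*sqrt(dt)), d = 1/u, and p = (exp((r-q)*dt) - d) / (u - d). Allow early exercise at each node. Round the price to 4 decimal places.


dt = T/N = 0.027767
u = exp(sigma*sqrt(dt)) = 1.097807; d = 1/u = 0.910907
p = (exp((r-q)*dt) - d) / (u - d) = 0.482485
Discount per step: exp(-r*dt) = 0.998280
Stock lattice S(k, i) with i counting down-moves:
  k=0: S(0,0) = 11.3800
  k=1: S(1,0) = 12.4930; S(1,1) = 10.3661
  k=2: S(2,0) = 13.7150; S(2,1) = 11.3800; S(2,2) = 9.4426
  k=3: S(3,0) = 15.0564; S(3,1) = 12.4930; S(3,2) = 10.3661; S(3,3) = 8.6013
Terminal payoffs V(N, i) = max(K - S_T, 0):
  V(3,0) = 0.000000; V(3,1) = 0.000000; V(3,2) = 1.733880; V(3,3) = 3.498699
Backward induction: V(k, i) = exp(-r*dt) * [p * V(k+1, i) + (1-p) * V(k+1, i+1)]; then take max(V_cont, immediate exercise) for American.
  V(2,0) = exp(-r*dt) * [p*0.000000 + (1-p)*0.000000] = 0.000000; exercise = 0.000000; V(2,0) = max -> 0.000000
  V(2,1) = exp(-r*dt) * [p*0.000000 + (1-p)*1.733880] = 0.895765; exercise = 0.720000; V(2,1) = max -> 0.895765
  V(2,2) = exp(-r*dt) * [p*1.733880 + (1-p)*3.498699] = 2.642647; exercise = 2.657431; V(2,2) = max -> 2.657431
  V(1,0) = exp(-r*dt) * [p*0.000000 + (1-p)*0.895765] = 0.462774; exercise = 0.000000; V(1,0) = max -> 0.462774
  V(1,1) = exp(-r*dt) * [p*0.895765 + (1-p)*2.657431] = 1.804344; exercise = 1.733880; V(1,1) = max -> 1.804344
  V(0,0) = exp(-r*dt) * [p*0.462774 + (1-p)*1.804344] = 1.155066; exercise = 0.720000; V(0,0) = max -> 1.155066

Answer: Price = V(0,0) = 1.1551


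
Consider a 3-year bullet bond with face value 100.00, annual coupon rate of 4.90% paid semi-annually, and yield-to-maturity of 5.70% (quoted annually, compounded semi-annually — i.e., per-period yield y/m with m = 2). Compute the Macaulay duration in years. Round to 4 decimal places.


Answer: Macaulay duration = 2.8240 years

Derivation:
Coupon per period c = face * coupon_rate / m = 2.450000
Periods per year m = 2; per-period yield y/m = 0.028500
Number of cashflows N = 6
Cashflows (t years, CF_t, discount factor 1/(1+y/m)^(m*t), PV):
  t = 0.5000: CF_t = 2.450000, DF = 0.972290, PV = 2.382110
  t = 1.0000: CF_t = 2.450000, DF = 0.945347, PV = 2.316101
  t = 1.5000: CF_t = 2.450000, DF = 0.919152, PV = 2.251921
  t = 2.0000: CF_t = 2.450000, DF = 0.893682, PV = 2.189520
  t = 2.5000: CF_t = 2.450000, DF = 0.868917, PV = 2.128848
  t = 3.0000: CF_t = 102.450000, DF = 0.844840, PV = 86.553809
Price P = sum_t PV_t = 97.822309
Macaulay numerator sum_t t * PV_t:
  t * PV_t at t = 0.5000: 1.191055
  t * PV_t at t = 1.0000: 2.316101
  t * PV_t at t = 1.5000: 3.377882
  t * PV_t at t = 2.0000: 4.379040
  t * PV_t at t = 2.5000: 5.322119
  t * PV_t at t = 3.0000: 259.661428
Macaulay duration D = (sum_t t * PV_t) / P = 276.247625 / 97.822309 = 2.823974


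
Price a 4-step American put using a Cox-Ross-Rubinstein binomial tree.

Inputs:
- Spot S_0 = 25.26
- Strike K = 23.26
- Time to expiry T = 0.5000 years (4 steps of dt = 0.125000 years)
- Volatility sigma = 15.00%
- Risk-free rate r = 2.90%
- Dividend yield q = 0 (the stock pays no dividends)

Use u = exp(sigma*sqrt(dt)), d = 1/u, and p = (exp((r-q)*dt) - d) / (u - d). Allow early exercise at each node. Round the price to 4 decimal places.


Answer: Price = V(0,0) = 0.2783

Derivation:
dt = T/N = 0.125000
u = exp(sigma*sqrt(dt)) = 1.054464; d = 1/u = 0.948349
p = (exp((r-q)*dt) - d) / (u - d) = 0.520968
Discount per step: exp(-r*dt) = 0.996382
Stock lattice S(k, i) with i counting down-moves:
  k=0: S(0,0) = 25.2600
  k=1: S(1,0) = 26.6358; S(1,1) = 23.9553
  k=2: S(2,0) = 28.0865; S(2,1) = 25.2600; S(2,2) = 22.7180
  k=3: S(3,0) = 29.6162; S(3,1) = 26.6358; S(3,2) = 23.9553; S(3,3) = 21.5446
  k=4: S(4,0) = 31.2292; S(4,1) = 28.0865; S(4,2) = 25.2600; S(4,3) = 22.7180; S(4,4) = 20.4318
Terminal payoffs V(N, i) = max(K - S_T, 0):
  V(4,0) = 0.000000; V(4,1) = 0.000000; V(4,2) = 0.000000; V(4,3) = 0.542033; V(4,4) = 2.828250
Backward induction: V(k, i) = exp(-r*dt) * [p * V(k+1, i) + (1-p) * V(k+1, i+1)]; then take max(V_cont, immediate exercise) for American.
  V(3,0) = exp(-r*dt) * [p*0.000000 + (1-p)*0.000000] = 0.000000; exercise = 0.000000; V(3,0) = max -> 0.000000
  V(3,1) = exp(-r*dt) * [p*0.000000 + (1-p)*0.000000] = 0.000000; exercise = 0.000000; V(3,1) = max -> 0.000000
  V(3,2) = exp(-r*dt) * [p*0.000000 + (1-p)*0.542033] = 0.258712; exercise = 0.000000; V(3,2) = max -> 0.258712
  V(3,3) = exp(-r*dt) * [p*0.542033 + (1-p)*2.828250] = 1.631281; exercise = 1.715446; V(3,3) = max -> 1.715446
  V(2,0) = exp(-r*dt) * [p*0.000000 + (1-p)*0.000000] = 0.000000; exercise = 0.000000; V(2,0) = max -> 0.000000
  V(2,1) = exp(-r*dt) * [p*0.000000 + (1-p)*0.258712] = 0.123483; exercise = 0.000000; V(2,1) = max -> 0.123483
  V(2,2) = exp(-r*dt) * [p*0.258712 + (1-p)*1.715446] = 0.953073; exercise = 0.542033; V(2,2) = max -> 0.953073
  V(1,0) = exp(-r*dt) * [p*0.000000 + (1-p)*0.123483] = 0.058938; exercise = 0.000000; V(1,0) = max -> 0.058938
  V(1,1) = exp(-r*dt) * [p*0.123483 + (1-p)*0.953073] = 0.518999; exercise = 0.000000; V(1,1) = max -> 0.518999
  V(0,0) = exp(-r*dt) * [p*0.058938 + (1-p)*0.518999] = 0.278311; exercise = 0.000000; V(0,0) = max -> 0.278311


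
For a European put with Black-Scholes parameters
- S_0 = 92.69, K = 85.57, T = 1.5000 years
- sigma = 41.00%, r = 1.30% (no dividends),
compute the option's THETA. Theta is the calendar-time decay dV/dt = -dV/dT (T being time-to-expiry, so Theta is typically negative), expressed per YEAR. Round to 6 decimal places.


Answer: Theta = -5.027215

Derivation:
d1 = 0.4490747873; d2 = -0.0530706100
phi(d1) = 0.3606769432; exp(-qT) = 1.0000000000; exp(-rT) = 0.9806888952
Theta = -S*exp(-qT)*phi(d1)*sigma/(2*sqrt(T)) + r*K*exp(-rT)*N(-d2) - q*S*exp(-qT)*N(-d1)
N(-d1) = 0.3266888538; N(-d2) = 0.5211621759; sqrt(T) = 1.2247448714
Term 1 = -92.6900 * 1.0000000000 * 0.3606769432 * 0.4100 / (2 * 1.2247448714) = -5.5957653405
Term 2 = 0.0130 * 85.5700 * 0.9806888952 * 0.5211621759 = 0.5685504800
Term 3 = 0 (no dividend yield, q = 0)
Theta = -5.5957653405 + (0.5685504800) + (0.0000000000) = -5.027215


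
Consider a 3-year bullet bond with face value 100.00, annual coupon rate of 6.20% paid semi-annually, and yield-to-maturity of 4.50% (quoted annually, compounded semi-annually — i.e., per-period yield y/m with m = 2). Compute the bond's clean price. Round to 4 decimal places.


Answer: Price = 104.7213

Derivation:
Coupon per period c = face * coupon_rate / m = 3.100000
Periods per year m = 2; per-period yield y/m = 0.022500
Number of cashflows N = 6
Cashflows (t years, CF_t, discount factor 1/(1+y/m)^(m*t), PV):
  t = 0.5000: CF_t = 3.100000, DF = 0.977995, PV = 3.031785
  t = 1.0000: CF_t = 3.100000, DF = 0.956474, PV = 2.965071
  t = 1.5000: CF_t = 3.100000, DF = 0.935427, PV = 2.899825
  t = 2.0000: CF_t = 3.100000, DF = 0.914843, PV = 2.836014
  t = 2.5000: CF_t = 3.100000, DF = 0.894712, PV = 2.773608
  t = 3.0000: CF_t = 103.100000, DF = 0.875024, PV = 90.215002
Price P = sum_t PV_t = 104.721305
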